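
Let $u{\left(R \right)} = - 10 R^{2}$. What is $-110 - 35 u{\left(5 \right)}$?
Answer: $8640$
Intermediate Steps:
$-110 - 35 u{\left(5 \right)} = -110 - 35 \left(- 10 \cdot 5^{2}\right) = -110 - 35 \left(\left(-10\right) 25\right) = -110 - -8750 = -110 + 8750 = 8640$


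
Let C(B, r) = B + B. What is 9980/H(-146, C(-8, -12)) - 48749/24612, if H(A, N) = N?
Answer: -3850121/6153 ≈ -625.73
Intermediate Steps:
C(B, r) = 2*B
9980/H(-146, C(-8, -12)) - 48749/24612 = 9980/((2*(-8))) - 48749/24612 = 9980/(-16) - 48749*1/24612 = 9980*(-1/16) - 48749/24612 = -2495/4 - 48749/24612 = -3850121/6153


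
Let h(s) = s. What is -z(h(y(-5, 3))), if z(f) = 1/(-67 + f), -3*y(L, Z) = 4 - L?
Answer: 1/70 ≈ 0.014286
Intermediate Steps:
y(L, Z) = -4/3 + L/3 (y(L, Z) = -(4 - L)/3 = -4/3 + L/3)
-z(h(y(-5, 3))) = -1/(-67 + (-4/3 + (⅓)*(-5))) = -1/(-67 + (-4/3 - 5/3)) = -1/(-67 - 3) = -1/(-70) = -1*(-1/70) = 1/70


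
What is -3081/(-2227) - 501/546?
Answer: 188833/405314 ≈ 0.46589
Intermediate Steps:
-3081/(-2227) - 501/546 = -3081*(-1/2227) - 501*1/546 = 3081/2227 - 167/182 = 188833/405314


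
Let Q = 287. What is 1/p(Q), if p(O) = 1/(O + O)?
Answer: 574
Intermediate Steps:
p(O) = 1/(2*O)
1/p(Q) = 1/((1/2)/287) = 1/((1/2)*(1/287)) = 1/(1/574) = 574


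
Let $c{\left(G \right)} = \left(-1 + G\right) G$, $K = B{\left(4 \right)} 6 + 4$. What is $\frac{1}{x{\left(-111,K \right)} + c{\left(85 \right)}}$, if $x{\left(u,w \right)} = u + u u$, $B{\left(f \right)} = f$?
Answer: $\frac{1}{19350} \approx 5.168 \cdot 10^{-5}$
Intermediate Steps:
$K = 28$ ($K = 4 \cdot 6 + 4 = 24 + 4 = 28$)
$x{\left(u,w \right)} = u + u^{2}$
$c{\left(G \right)} = G \left(-1 + G\right)$
$\frac{1}{x{\left(-111,K \right)} + c{\left(85 \right)}} = \frac{1}{- 111 \left(1 - 111\right) + 85 \left(-1 + 85\right)} = \frac{1}{\left(-111\right) \left(-110\right) + 85 \cdot 84} = \frac{1}{12210 + 7140} = \frac{1}{19350}$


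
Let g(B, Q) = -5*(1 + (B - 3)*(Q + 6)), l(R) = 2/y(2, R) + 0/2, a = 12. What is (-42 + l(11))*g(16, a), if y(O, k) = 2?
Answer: 48175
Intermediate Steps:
l(R) = 1 (l(R) = 2/2 + 0/2 = 2*(1/2) + 0*(1/2) = 1 + 0 = 1)
g(B, Q) = -5 - 5*(-3 + B)*(6 + Q) (g(B, Q) = -5*(1 + (-3 + B)*(6 + Q)) = -5 - 5*(-3 + B)*(6 + Q))
(-42 + l(11))*g(16, a) = (-42 + 1)*(85 - 30*16 + 15*12 - 5*16*12) = -41*(85 - 480 + 180 - 960) = -41*(-1175) = 48175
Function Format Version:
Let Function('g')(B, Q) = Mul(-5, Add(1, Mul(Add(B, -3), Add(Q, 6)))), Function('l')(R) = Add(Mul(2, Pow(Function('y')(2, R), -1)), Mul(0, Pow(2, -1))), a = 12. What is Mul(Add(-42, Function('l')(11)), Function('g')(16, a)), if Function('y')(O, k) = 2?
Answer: 48175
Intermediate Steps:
Function('l')(R) = 1 (Function('l')(R) = Add(Mul(2, Pow(2, -1)), Mul(0, Pow(2, -1))) = Add(Mul(2, Rational(1, 2)), Mul(0, Rational(1, 2))) = Add(1, 0) = 1)
Function('g')(B, Q) = Add(-5, Mul(-5, Add(-3, B), Add(6, Q))) (Function('g')(B, Q) = Mul(-5, Add(1, Mul(Add(-3, B), Add(6, Q)))) = Add(-5, Mul(-5, Add(-3, B), Add(6, Q))))
Mul(Add(-42, Function('l')(11)), Function('g')(16, a)) = Mul(Add(-42, 1), Add(85, Mul(-30, 16), Mul(15, 12), Mul(-5, 16, 12))) = Mul(-41, Add(85, -480, 180, -960)) = Mul(-41, -1175) = 48175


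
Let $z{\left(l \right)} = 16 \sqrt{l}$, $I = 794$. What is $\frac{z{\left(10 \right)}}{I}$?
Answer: $\frac{8 \sqrt{10}}{397} \approx 0.063723$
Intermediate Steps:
$\frac{z{\left(10 \right)}}{I} = \frac{16 \sqrt{10}}{794} = 16 \sqrt{10} \cdot \frac{1}{794} = \frac{8 \sqrt{10}}{397}$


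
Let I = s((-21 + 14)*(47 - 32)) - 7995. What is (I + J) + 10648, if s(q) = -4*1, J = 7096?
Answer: 9745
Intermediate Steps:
s(q) = -4
I = -7999 (I = -4 - 7995 = -7999)
(I + J) + 10648 = (-7999 + 7096) + 10648 = -903 + 10648 = 9745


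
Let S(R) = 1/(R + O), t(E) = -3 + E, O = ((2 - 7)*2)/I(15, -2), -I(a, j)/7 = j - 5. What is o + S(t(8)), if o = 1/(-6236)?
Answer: 305329/1465460 ≈ 0.20835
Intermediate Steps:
o = -1/6236 ≈ -0.00016036
I(a, j) = 35 - 7*j (I(a, j) = -7*(j - 5) = -7*(-5 + j) = 35 - 7*j)
O = -10/49 (O = ((2 - 7)*2)/(35 - 7*(-2)) = (-5*2)/(35 + 14) = -10/49 ≈ -0.20408)
S(R) = 1/(-10/49 + R) (S(R) = 1/(R - 10/49) = 1/(-10/49 + R))
o + S(t(8)) = -1/6236 + 49/(-10 + 49*(-3 + 8)) = -1/6236 + 49/(-10 + 49*5) = -1/6236 + 49/(-10 + 245) = -1/6236 + 49/235 = 305329/1465460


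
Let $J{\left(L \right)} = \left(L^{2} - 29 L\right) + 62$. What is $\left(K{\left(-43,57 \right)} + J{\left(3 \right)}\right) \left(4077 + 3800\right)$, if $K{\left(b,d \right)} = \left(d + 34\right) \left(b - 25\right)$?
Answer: $-48868908$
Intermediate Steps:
$J{\left(L \right)} = 62 + L^{2} - 29 L$
$K{\left(b,d \right)} = \left(-25 + b\right) \left(34 + d\right)$ ($K{\left(b,d \right)} = \left(34 + d\right) \left(-25 + b\right) = \left(-25 + b\right) \left(34 + d\right)$)
$\left(K{\left(-43,57 \right)} + J{\left(3 \right)}\right) \left(4077 + 3800\right) = \left(\left(-850 - 1425 + 34 \left(-43\right) - 2451\right) + \left(62 + 3^{2} - 87\right)\right) \left(4077 + 3800\right) = \left(\left(-850 - 1425 - 1462 - 2451\right) + \left(62 + 9 - 87\right)\right) 7877 = \left(-6188 - 16\right) 7877 = \left(-6204\right) 7877 = -48868908$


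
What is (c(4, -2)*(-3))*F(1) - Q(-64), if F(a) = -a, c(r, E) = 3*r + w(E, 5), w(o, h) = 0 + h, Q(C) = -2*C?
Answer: -77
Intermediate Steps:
w(o, h) = h
c(r, E) = 5 + 3*r (c(r, E) = 3*r + 5 = 5 + 3*r)
(c(4, -2)*(-3))*F(1) - Q(-64) = ((5 + 3*4)*(-3))*(-1*1) - (-2)*(-64) = ((5 + 12)*(-3))*(-1) - 1*128 = (17*(-3))*(-1) - 128 = -51*(-1) - 128 = 51 - 128 = -77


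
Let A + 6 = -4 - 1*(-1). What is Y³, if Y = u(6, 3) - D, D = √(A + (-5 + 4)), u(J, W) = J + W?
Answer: (9 - I*√10)³ ≈ 459.0 - 736.81*I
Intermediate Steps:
A = -9 (A = -6 + (-4 - 1*(-1)) = -6 + (-4 + 1) = -6 - 3 = -9)
D = I*√10 (D = √(-9 + (-5 + 4)) = √(-9 - 1) = √(-10) = I*√10 ≈ 3.1623*I)
Y = 9 - I*√10 (Y = (6 + 3) - I*√10 = 9 - I*√10 ≈ 9.0 - 3.1623*I)
Y³ = (9 - I*√10)³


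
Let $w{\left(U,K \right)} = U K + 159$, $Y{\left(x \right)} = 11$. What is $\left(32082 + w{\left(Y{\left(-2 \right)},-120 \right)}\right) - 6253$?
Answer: $24668$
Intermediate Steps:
$w{\left(U,K \right)} = 159 + K U$ ($w{\left(U,K \right)} = K U + 159 = 159 + K U$)
$\left(32082 + w{\left(Y{\left(-2 \right)},-120 \right)}\right) - 6253 = \left(32082 + \left(159 - 1320\right)\right) - 6253 = \left(32082 - 1161\right) - 6253 = 30921 - 6253 = 24668$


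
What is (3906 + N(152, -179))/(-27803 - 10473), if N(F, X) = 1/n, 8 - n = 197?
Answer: -738233/7234164 ≈ -0.10205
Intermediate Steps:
n = -189 (n = 8 - 1*197 = 8 - 197 = -189)
N(F, X) = -1/189 (N(F, X) = 1/(-189) = -1/189)
(3906 + N(152, -179))/(-27803 - 10473) = (3906 - 1/189)/(-27803 - 10473) = (738233/189)/(-38276) = (738233/189)*(-1/38276) = -738233/7234164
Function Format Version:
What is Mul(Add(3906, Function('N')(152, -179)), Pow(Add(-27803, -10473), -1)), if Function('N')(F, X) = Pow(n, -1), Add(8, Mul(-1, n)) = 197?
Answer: Rational(-738233, 7234164) ≈ -0.10205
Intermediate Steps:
n = -189 (n = Add(8, Mul(-1, 197)) = Add(8, -197) = -189)
Function('N')(F, X) = Rational(-1, 189) (Function('N')(F, X) = Pow(-189, -1) = Rational(-1, 189))
Mul(Add(3906, Function('N')(152, -179)), Pow(Add(-27803, -10473), -1)) = Mul(Add(3906, Rational(-1, 189)), Pow(Add(-27803, -10473), -1)) = Mul(Rational(738233, 189), Pow(-38276, -1)) = Mul(Rational(738233, 189), Rational(-1, 38276)) = Rational(-738233, 7234164)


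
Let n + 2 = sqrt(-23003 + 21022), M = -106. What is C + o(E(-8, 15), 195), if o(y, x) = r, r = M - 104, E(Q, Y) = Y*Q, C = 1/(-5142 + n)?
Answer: -5557175714/26462717 - I*sqrt(1981)/26462717 ≈ -210.0 - 1.6819e-6*I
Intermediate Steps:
n = -2 + I*sqrt(1981) (n = -2 + sqrt(-23003 + 21022) = -2 + sqrt(-1981) = -2 + I*sqrt(1981) ≈ -2.0 + 44.508*I)
C = 1/(-5144 + I*sqrt(1981)) (C = 1/(-5142 + (-2 + I*sqrt(1981))) = 1/(-5144 + I*sqrt(1981)) ≈ -0.00019439 - 1.682e-6*I)
E(Q, Y) = Q*Y
r = -210 (r = -106 - 104 = -210)
o(y, x) = -210
C + o(E(-8, 15), 195) = (-5144/26462717 - I*sqrt(1981)/26462717) - 210 = -5557175714/26462717 - I*sqrt(1981)/26462717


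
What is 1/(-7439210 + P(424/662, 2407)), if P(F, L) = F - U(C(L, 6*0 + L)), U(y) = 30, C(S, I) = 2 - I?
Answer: -331/2462388228 ≈ -1.3442e-7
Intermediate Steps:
P(F, L) = -30 + F (P(F, L) = F - 1*30 = F - 30 = -30 + F)
1/(-7439210 + P(424/662, 2407)) = 1/(-7439210 + (-30 + 424/662)) = 1/(-7439210 + (-30 + 424*(1/662))) = 1/(-7439210 + (-30 + 212/331)) = 1/(-7439210 - 9718/331) = 1/(-2462388228/331) = -331/2462388228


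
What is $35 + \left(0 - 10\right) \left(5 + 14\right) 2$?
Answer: $-345$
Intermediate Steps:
$35 + \left(0 - 10\right) \left(5 + 14\right) 2 = 35 + \left(-10\right) 19 \cdot 2 = 35 - 380 = -345$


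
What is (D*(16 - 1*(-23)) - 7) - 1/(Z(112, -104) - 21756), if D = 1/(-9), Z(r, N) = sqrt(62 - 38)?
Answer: -1341077845/118330878 + sqrt(6)/236661756 ≈ -11.333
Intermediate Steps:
Z(r, N) = 2*sqrt(6) (Z(r, N) = sqrt(24) = 2*sqrt(6))
D = -1/9 ≈ -0.11111
(D*(16 - 1*(-23)) - 7) - 1/(Z(112, -104) - 21756) = (-(16 - 1*(-23))/9 - 7) - 1/(2*sqrt(6) - 21756) = (-(16 + 23)/9 - 7) - 1/(-21756 + 2*sqrt(6)) = (-1/9*39 - 7) - 1/(-21756 + 2*sqrt(6)) = (-13/3 - 7) - 1/(-21756 + 2*sqrt(6)) = -34/3 - 1/(-21756 + 2*sqrt(6))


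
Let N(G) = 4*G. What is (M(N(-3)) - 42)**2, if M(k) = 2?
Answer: 1600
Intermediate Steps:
(M(N(-3)) - 42)**2 = (2 - 42)**2 = (-40)**2 = 1600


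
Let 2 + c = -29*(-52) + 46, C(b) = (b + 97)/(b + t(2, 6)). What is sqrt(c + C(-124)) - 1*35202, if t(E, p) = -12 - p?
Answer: -35202 + sqrt(31298362)/142 ≈ -35163.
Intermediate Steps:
C(b) = (97 + b)/(-18 + b) (C(b) = (b + 97)/(b + (-12 - 1*6)) = (97 + b)/(b + (-12 - 6)) = (97 + b)/(b - 18) = (97 + b)/(-18 + b))
c = 1552 (c = -2 + (-29*(-52) + 46) = -2 + (1508 + 46) = -2 + 1554 = 1552)
sqrt(c + C(-124)) - 1*35202 = sqrt(1552 + (97 - 124)/(-18 - 124)) - 1*35202 = sqrt(1552 - 27/(-142)) - 35202 = sqrt(1552 - 1/142*(-27)) - 35202 = sqrt(1552 + 27/142) - 35202 = sqrt(220411/142) - 35202 = sqrt(31298362)/142 - 35202 = -35202 + sqrt(31298362)/142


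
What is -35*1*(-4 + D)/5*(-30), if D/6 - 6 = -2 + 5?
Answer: 10500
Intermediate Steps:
D = 54 (D = 36 + 6*(-2 + 5) = 36 + 6*3 = 36 + 18 = 54)
-35*1*(-4 + D)/5*(-30) = -35*1*(-4 + 54)/5*(-30) = -35*1*50/5*(-30) = -1750/5*(-30) = -35*10*(-30) = -350*(-30) = 10500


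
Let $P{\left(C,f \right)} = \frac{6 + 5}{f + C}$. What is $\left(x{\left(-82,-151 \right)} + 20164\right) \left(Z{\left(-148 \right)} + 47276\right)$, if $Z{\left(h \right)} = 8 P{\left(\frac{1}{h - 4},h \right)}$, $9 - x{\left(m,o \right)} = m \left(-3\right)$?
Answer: $\frac{21193456419892}{22497} \approx 9.4206 \cdot 10^{8}$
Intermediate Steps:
$x{\left(m,o \right)} = 9 + 3 m$ ($x{\left(m,o \right)} = 9 - m \left(-3\right) = 9 - - 3 m = 9 + 3 m$)
$P{\left(C,f \right)} = \frac{11}{C + f}$
$Z{\left(h \right)} = \frac{88}{h + \frac{1}{-4 + h}}$ ($Z{\left(h \right)} = 8 \frac{11}{\frac{1}{h - 4} + h} = 8 \frac{11}{\frac{1}{-4 + h} + h} = 8 \frac{11}{h + \frac{1}{-4 + h}} = \frac{88}{h + \frac{1}{-4 + h}}$)
$\left(x{\left(-82,-151 \right)} + 20164\right) \left(Z{\left(-148 \right)} + 47276\right) = \left(\left(9 + 3 \left(-82\right)\right) + 20164\right) \left(\frac{88 \left(-4 - 148\right)}{1 - 148 \left(-4 - 148\right)} + 47276\right) = \left(\left(9 - 246\right) + 20164\right) \left(88 \frac{1}{1 - -22496} \left(-152\right) + 47276\right) = \left(-237 + 20164\right) \left(88 \frac{1}{1 + 22496} \left(-152\right) + 47276\right) = 19927 \left(88 \cdot \frac{1}{22497} \left(-152\right) + 47276\right) = 19927 \left(- \frac{13376}{22497} + 47276\right) = 19927 \cdot \frac{1063554796}{22497} = \frac{21193456419892}{22497}$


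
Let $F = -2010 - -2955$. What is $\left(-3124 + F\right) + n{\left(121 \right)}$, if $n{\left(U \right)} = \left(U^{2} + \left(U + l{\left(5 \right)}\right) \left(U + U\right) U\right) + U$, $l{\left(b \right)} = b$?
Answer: $3702115$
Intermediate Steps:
$F = 945$ ($F = -2010 + 2955 = 945$)
$n{\left(U \right)} = U + U^{2} + 2 U^{2} \left(5 + U\right)$ ($n{\left(U \right)} = \left(U^{2} + \left(U + 5\right) \left(U + U\right) U\right) + U = \left(U^{2} + \left(5 + U\right) 2 U U\right) + U = \left(U^{2} + 2 U \left(5 + U\right) U\right) + U = \left(U^{2} + 2 U^{2} \left(5 + U\right)\right) + U = U + U^{2} + 2 U^{2} \left(5 + U\right)$)
$\left(-3124 + F\right) + n{\left(121 \right)} = \left(-3124 + 945\right) + 121 \left(1 + 2 \cdot 121^{2} + 11 \cdot 121\right) = -2179 + 121 \left(1 + 2 \cdot 14641 + 1331\right) = -2179 + 121 \left(1 + 29282 + 1331\right) = -2179 + 121 \cdot 30614 = -2179 + 3704294 = 3702115$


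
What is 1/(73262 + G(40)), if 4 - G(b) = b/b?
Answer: 1/73265 ≈ 1.3649e-5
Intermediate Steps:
G(b) = 3 (G(b) = 4 - b/b = 4 - 1*1 = 4 - 1 = 3)
1/(73262 + G(40)) = 1/(73262 + 3) = 1/73265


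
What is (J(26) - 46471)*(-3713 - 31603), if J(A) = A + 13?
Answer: 1639792512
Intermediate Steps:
J(A) = 13 + A
(J(26) - 46471)*(-3713 - 31603) = ((13 + 26) - 46471)*(-3713 - 31603) = (39 - 46471)*(-35316) = -46432*(-35316) = 1639792512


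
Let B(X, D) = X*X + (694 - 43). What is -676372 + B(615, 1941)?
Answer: -297496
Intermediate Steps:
B(X, D) = 651 + X² (B(X, D) = X² + 651 = 651 + X²)
-676372 + B(615, 1941) = -676372 + (651 + 615²) = -676372 + (651 + 378225) = -676372 + 378876 = -297496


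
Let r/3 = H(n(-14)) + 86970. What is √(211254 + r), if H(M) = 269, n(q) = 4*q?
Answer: √472971 ≈ 687.73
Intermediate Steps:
r = 261717 (r = 3*(269 + 86970) = 3*87239 = 261717)
√(211254 + r) = √(211254 + 261717) = √472971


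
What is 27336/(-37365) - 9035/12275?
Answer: -8975229/6115405 ≈ -1.4676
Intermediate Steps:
27336/(-37365) - 9035/12275 = 27336*(-1/37365) - 9035*1/12275 = -9112/12455 - 1807/2455 = -8975229/6115405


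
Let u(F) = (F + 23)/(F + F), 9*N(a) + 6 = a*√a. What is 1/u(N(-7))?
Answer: 2*(-6*I + 7*√7)/(7*√7 + 201*I) ≈ -0.042362 - 0.18818*I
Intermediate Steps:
N(a) = -⅔ + a^(3/2)/9 (N(a) = -⅔ + (a*√a)/9 = -⅔ + a^(3/2)/9)
u(F) = (23 + F)/(2*F) (u(F) = (23 + F)/((2*F)) = (23 + F)*(1/(2*F)) = (23 + F)/(2*F))
1/u(N(-7)) = 1/((23 + (-⅔ + (-7)^(3/2)/9))/(2*(-⅔ + (-7)^(3/2)/9))) = 1/((23 + (-⅔ + (-7*I*√7)/9))/(2*(-⅔ + (-7*I*√7)/9))) = 1/((23 + (-⅔ - 7*I*√7/9))/(2*(-⅔ - 7*I*√7/9))) = 1/((67/3 - 7*I*√7/9)/(2*(-⅔ - 7*I*√7/9))) = 2*(-⅔ - 7*I*√7/9)/(67/3 - 7*I*√7/9)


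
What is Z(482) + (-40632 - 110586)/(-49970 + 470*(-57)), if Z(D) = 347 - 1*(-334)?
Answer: 26212389/38380 ≈ 682.97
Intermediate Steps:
Z(D) = 681 (Z(D) = 347 + 334 = 681)
Z(482) + (-40632 - 110586)/(-49970 + 470*(-57)) = 681 + (-40632 - 110586)/(-49970 + 470*(-57)) = 681 - 151218/(-49970 - 26790) = 681 - 151218/(-76760) = 681 - 151218*(-1/76760) = 681 + 75609/38380 = 26212389/38380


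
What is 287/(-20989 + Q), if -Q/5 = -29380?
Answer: 7/3071 ≈ 0.0022794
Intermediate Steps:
Q = 146900 (Q = -5*(-29380) = 146900)
287/(-20989 + Q) = 287/(-20989 + 146900) = 287/125911 = 287*(1/125911) = 7/3071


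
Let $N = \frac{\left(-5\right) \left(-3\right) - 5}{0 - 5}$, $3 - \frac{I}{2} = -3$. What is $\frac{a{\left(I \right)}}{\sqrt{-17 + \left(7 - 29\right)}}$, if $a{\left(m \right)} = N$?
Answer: $\frac{2 i \sqrt{39}}{39} \approx 0.32026 i$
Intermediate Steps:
$I = 12$ ($I = 6 - -6 = 6 + 6 = 12$)
$N = -2$ ($N = \frac{15 - 5}{-5} = 10 \left(- \frac{1}{5}\right) = -2$)
$a{\left(m \right)} = -2$
$\frac{a{\left(I \right)}}{\sqrt{-17 + \left(7 - 29\right)}} = \frac{1}{\sqrt{-17 + \left(7 - 29\right)}} \left(-2\right) = \frac{1}{\sqrt{-17 - 22}} \left(-2\right) = \frac{1}{\sqrt{-39}} \left(-2\right) = \frac{1}{i \sqrt{39}} \left(-2\right) = - \frac{i \sqrt{39}}{39} \left(-2\right) = \frac{2 i \sqrt{39}}{39}$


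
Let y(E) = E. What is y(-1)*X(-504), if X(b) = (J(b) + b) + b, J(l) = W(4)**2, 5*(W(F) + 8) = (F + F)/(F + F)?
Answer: 23679/25 ≈ 947.16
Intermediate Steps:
W(F) = -39/5 (W(F) = -8 + ((F + F)/(F + F))/5 = -8 + ((2*F)/((2*F)))/5 = -8 + ((2*F)*(1/(2*F)))/5 = -8 + (1/5)*1 = -8 + 1/5 = -39/5)
J(l) = 1521/25 (J(l) = (-39/5)**2 = 1521/25)
X(b) = 1521/25 + 2*b (X(b) = (1521/25 + b) + b = 1521/25 + 2*b)
y(-1)*X(-504) = -(1521/25 + 2*(-504)) = -(1521/25 - 1008) = -1*(-23679/25) = 23679/25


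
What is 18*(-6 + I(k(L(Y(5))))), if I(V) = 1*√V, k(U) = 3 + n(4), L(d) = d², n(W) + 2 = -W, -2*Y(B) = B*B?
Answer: -108 + 18*I*√3 ≈ -108.0 + 31.177*I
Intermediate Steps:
Y(B) = -B²/2 (Y(B) = -B*B/2 = -B²/2)
n(W) = -2 - W
k(U) = -3 (k(U) = 3 + (-2 - 1*4) = 3 + (-2 - 4) = 3 - 6 = -3)
I(V) = √V
18*(-6 + I(k(L(Y(5))))) = 18*(-6 + √(-3)) = 18*(-6 + I*√3) = -108 + 18*I*√3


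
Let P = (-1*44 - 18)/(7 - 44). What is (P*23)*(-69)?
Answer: -98394/37 ≈ -2659.3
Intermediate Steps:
P = 62/37 (P = (-44 - 18)/(-37) = -62*(-1/37) = 62/37 ≈ 1.6757)
(P*23)*(-69) = ((62/37)*23)*(-69) = (1426/37)*(-69) = -98394/37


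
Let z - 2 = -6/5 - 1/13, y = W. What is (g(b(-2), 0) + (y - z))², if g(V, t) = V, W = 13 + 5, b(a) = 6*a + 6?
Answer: 537289/4225 ≈ 127.17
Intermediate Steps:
b(a) = 6 + 6*a
W = 18
y = 18
z = 47/65 (z = 2 + (-6/5 - 1/13) = 2 - 83/65 = 47/65 ≈ 0.72308)
(g(b(-2), 0) + (y - z))² = ((6 + 6*(-2)) + (18 - 1*47/65))² = ((6 - 12) + (18 - 47/65))² = (-6 + 1123/65)² = (733/65)² = 537289/4225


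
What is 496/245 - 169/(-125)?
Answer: 20681/6125 ≈ 3.3765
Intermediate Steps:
496/245 - 169/(-125) = 496*(1/245) - 169*(-1/125) = 496/245 + 169/125 = 20681/6125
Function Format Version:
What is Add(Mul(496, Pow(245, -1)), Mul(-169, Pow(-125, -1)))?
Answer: Rational(20681, 6125) ≈ 3.3765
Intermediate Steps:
Add(Mul(496, Pow(245, -1)), Mul(-169, Pow(-125, -1))) = Add(Mul(496, Rational(1, 245)), Mul(-169, Rational(-1, 125))) = Add(Rational(496, 245), Rational(169, 125)) = Rational(20681, 6125)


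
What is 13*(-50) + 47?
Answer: -603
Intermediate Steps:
13*(-50) + 47 = -650 + 47 = -603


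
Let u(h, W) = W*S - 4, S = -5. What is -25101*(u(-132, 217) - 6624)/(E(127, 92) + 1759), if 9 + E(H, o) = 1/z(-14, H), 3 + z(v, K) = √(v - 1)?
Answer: 8130787733961/73489501 + 193604013*I*√15/73489501 ≈ 1.1064e+5 + 10.203*I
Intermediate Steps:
u(h, W) = -4 - 5*W (u(h, W) = W*(-5) - 4 = -5*W - 4 = -4 - 5*W)
z(v, K) = -3 + √(-1 + v) (z(v, K) = -3 + √(v - 1) = -3 + √(-1 + v))
E(H, o) = -9 + 1/(-3 + I*√15) (E(H, o) = -9 + 1/(-3 + √(-1 - 14)) = -9 + 1/(-3 + √(-15)) = -9 + 1/(-3 + I*√15))
-25101*(u(-132, 217) - 6624)/(E(127, 92) + 1759) = -25101*((-4 - 5*217) - 6624)/((-73/8 - I*√15/24) + 1759) = -25101*((-4 - 1085) - 6624)/(13999/8 - I*√15/24) = -25101*(-1089 - 6624)/(13999/8 - I*√15/24) = -25101*(-7713/(13999/8 - I*√15/24)) = -25101/(-13999/61704 + I*√15/185112)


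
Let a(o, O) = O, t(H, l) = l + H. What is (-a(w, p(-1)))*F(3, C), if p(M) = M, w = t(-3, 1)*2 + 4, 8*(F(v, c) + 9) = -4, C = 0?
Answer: -19/2 ≈ -9.5000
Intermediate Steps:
t(H, l) = H + l
F(v, c) = -19/2 (F(v, c) = -9 + (⅛)*(-4) = -9 - ½ = -19/2)
w = 0 (w = (-3 + 1)*2 + 4 = -2*2 + 4 = -4 + 4 = 0)
(-a(w, p(-1)))*F(3, C) = -1*(-1)*(-19/2) = 1*(-19/2) = -19/2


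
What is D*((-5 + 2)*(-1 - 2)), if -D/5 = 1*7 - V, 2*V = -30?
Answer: -990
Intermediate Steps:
V = -15 (V = (1/2)*(-30) = -15)
D = -110 (D = -5*(1*7 - 1*(-15)) = -5*(7 + 15) = -5*22 = -110)
D*((-5 + 2)*(-1 - 2)) = -110*(-5 + 2)*(-1 - 2) = -(-330)*(-3) = -110*9 = -990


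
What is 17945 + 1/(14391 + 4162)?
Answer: 332933586/18553 ≈ 17945.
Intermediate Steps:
17945 + 1/(14391 + 4162) = 17945 + 1/18553 = 332933586/18553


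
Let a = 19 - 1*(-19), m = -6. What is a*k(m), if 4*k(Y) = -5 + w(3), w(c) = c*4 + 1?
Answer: 76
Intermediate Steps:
w(c) = 1 + 4*c (w(c) = 4*c + 1 = 1 + 4*c)
a = 38 (a = 19 + 19 = 38)
k(Y) = 2 (k(Y) = (-5 + (1 + 4*3))/4 = (-5 + (1 + 12))/4 = (-5 + 13)/4 = (¼)*8 = 2)
a*k(m) = 38*2 = 76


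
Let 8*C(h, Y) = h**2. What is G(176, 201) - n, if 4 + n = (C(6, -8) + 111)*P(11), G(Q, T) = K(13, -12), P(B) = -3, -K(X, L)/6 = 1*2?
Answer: 677/2 ≈ 338.50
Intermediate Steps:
C(h, Y) = h**2/8
K(X, L) = -12 (K(X, L) = -6*2 = -12)
G(Q, T) = -12
n = -701/2 (n = -4 + ((1/8)*6**2 + 111)*(-3) = -4 + ((1/8)*36 + 111)*(-3) = -4 + (9/2 + 111)*(-3) = -4 + (231/2)*(-3) = -4 - 693/2 = -701/2 ≈ -350.50)
G(176, 201) - n = -12 - 1*(-701/2) = -12 + 701/2 = 677/2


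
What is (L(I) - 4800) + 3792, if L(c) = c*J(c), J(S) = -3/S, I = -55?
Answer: -1011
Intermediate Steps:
L(c) = -3 (L(c) = c*(-3/c) = -3)
(L(I) - 4800) + 3792 = (-3 - 4800) + 3792 = -4803 + 3792 = -1011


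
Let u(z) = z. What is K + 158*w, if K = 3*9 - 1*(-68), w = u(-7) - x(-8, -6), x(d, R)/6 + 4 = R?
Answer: 8469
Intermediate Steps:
x(d, R) = -24 + 6*R
w = 53 (w = -7 - (-24 + 6*(-6)) = -7 - (-24 - 36) = -7 - 1*(-60) = -7 + 60 = 53)
K = 95 (K = 27 + 68 = 95)
K + 158*w = 95 + 158*53 = 95 + 8374 = 8469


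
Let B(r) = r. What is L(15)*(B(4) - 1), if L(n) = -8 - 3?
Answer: -33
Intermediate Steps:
L(n) = -11
L(15)*(B(4) - 1) = -11*(4 - 1) = -11*3 = -33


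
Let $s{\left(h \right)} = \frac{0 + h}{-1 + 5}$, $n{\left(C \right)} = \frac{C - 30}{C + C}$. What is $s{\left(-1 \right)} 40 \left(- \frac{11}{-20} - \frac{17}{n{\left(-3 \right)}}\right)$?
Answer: $\frac{559}{22} \approx 25.409$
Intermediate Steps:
$n{\left(C \right)} = \frac{-30 + C}{2 C}$ ($n{\left(C \right)} = \frac{C - 30}{2 C} = \left(-30 + C\right) \frac{1}{2 C} = \frac{-30 + C}{2 C}$)
$s{\left(h \right)} = \frac{h}{4}$
$s{\left(-1 \right)} 40 \left(- \frac{11}{-20} - \frac{17}{n{\left(-3 \right)}}\right) = \frac{1}{4} \left(-1\right) 40 \left(- \frac{11}{-20} - \frac{17}{\frac{1}{2} \frac{1}{-3} \left(-30 - 3\right)}\right) = \left(- \frac{1}{4}\right) 40 \left(\left(-11\right) \left(- \frac{1}{20}\right) - \frac{17}{\frac{1}{2} \left(- \frac{1}{3}\right) \left(-33\right)}\right) = - 10 \left(\frac{11}{20} - \frac{17}{\frac{11}{2}}\right) = - 10 \left(\frac{11}{20} - \frac{34}{11}\right) = \left(-10\right) \left(- \frac{559}{220}\right) = \frac{559}{22}$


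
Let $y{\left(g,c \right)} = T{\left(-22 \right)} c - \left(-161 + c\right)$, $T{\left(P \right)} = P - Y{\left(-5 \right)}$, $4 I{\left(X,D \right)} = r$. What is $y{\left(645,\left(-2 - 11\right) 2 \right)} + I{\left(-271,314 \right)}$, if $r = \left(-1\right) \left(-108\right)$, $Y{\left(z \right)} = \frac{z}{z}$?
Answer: $812$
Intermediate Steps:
$Y{\left(z \right)} = 1$
$r = 108$
$I{\left(X,D \right)} = 27$ ($I{\left(X,D \right)} = \frac{1}{4} \cdot 108 = 27$)
$T{\left(P \right)} = -1 + P$ ($T{\left(P \right)} = P - 1 = -1 + P$)
$y{\left(g,c \right)} = 161 - 24 c$ ($y{\left(g,c \right)} = \left(-1 - 22\right) c - \left(-161 + c\right) = - 23 c - \left(-161 + c\right) = 161 - 24 c$)
$y{\left(645,\left(-2 - 11\right) 2 \right)} + I{\left(-271,314 \right)} = \left(161 - 24 \left(-2 - 11\right) 2\right) + 27 = \left(161 - 24 \left(\left(-13\right) 2\right)\right) + 27 = \left(161 - -624\right) + 27 = \left(161 + 624\right) + 27 = 785 + 27 = 812$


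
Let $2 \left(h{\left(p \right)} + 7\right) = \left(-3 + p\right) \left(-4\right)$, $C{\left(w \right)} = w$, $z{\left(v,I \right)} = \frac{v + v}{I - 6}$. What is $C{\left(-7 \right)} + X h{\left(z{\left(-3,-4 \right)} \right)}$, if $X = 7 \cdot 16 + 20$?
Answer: $- \frac{1487}{5} \approx -297.4$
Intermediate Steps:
$z{\left(v,I \right)} = \frac{2 v}{-6 + I}$
$h{\left(p \right)} = -1 - 2 p$ ($h{\left(p \right)} = -7 + \frac{\left(-3 + p\right) \left(-4\right)}{2} = -7 + \frac{12 - 4 p}{2} = -7 - \left(-6 + 2 p\right) = -1 - 2 p$)
$X = 132$ ($X = 112 + 20 = 132$)
$C{\left(-7 \right)} + X h{\left(z{\left(-3,-4 \right)} \right)} = -7 + 132 \left(-1 - 2 \cdot 2 \left(-3\right) \frac{1}{-6 - 4}\right) = -7 + 132 \left(-1 - 2 \cdot 2 \left(-3\right) \frac{1}{-10}\right) = -7 + 132 \left(-1 - 2 \cdot 2 \left(-3\right) \left(- \frac{1}{10}\right)\right) = -7 + 132 \left(-1 - \frac{6}{5}\right) = -7 + 132 \left(- \frac{11}{5}\right) = -7 - \frac{1452}{5} = - \frac{1487}{5}$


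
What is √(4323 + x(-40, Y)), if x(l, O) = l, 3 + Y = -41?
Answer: √4283 ≈ 65.445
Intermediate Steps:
Y = -44 (Y = -3 - 41 = -44)
√(4323 + x(-40, Y)) = √(4323 - 40) = √4283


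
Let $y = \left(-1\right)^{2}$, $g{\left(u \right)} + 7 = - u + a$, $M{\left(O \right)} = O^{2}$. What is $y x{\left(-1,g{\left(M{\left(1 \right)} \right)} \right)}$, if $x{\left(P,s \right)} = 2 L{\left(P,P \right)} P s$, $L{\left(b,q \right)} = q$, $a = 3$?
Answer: $-10$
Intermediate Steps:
$g{\left(u \right)} = -4 - u$ ($g{\left(u \right)} = -7 - \left(-3 + u\right) = -4 - u$)
$x{\left(P,s \right)} = 2 s P^{2}$ ($x{\left(P,s \right)} = 2 P P s = 2 s P^{2}$)
$y = 1$
$y x{\left(-1,g{\left(M{\left(1 \right)} \right)} \right)} = 1 \cdot 2 \left(-4 - 1^{2}\right) \left(-1\right)^{2} = 1 \cdot 2 \left(-4 - 1\right) 1 = 1 \cdot 2 \left(-5\right) 1 = 1 \left(-10\right) = -10$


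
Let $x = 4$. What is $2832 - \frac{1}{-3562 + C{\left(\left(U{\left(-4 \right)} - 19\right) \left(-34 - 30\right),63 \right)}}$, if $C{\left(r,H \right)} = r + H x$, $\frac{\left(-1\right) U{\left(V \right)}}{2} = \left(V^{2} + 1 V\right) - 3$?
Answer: $\frac{2667745}{942} \approx 2832.0$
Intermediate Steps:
$U{\left(V \right)} = 6 - 2 V - 2 V^{2}$ ($U{\left(V \right)} = - 2 \left(\left(V^{2} + 1 V\right) - 3\right) = - 2 \left(\left(V^{2} + V\right) - 3\right) = - 2 \left(\left(V + V^{2}\right) - 3\right) = - 2 \left(-3 + V + V^{2}\right) = 6 - 2 V - 2 V^{2}$)
$C{\left(r,H \right)} = r + 4 H$ ($C{\left(r,H \right)} = r + H 4 = r + 4 H$)
$2832 - \frac{1}{-3562 + C{\left(\left(U{\left(-4 \right)} - 19\right) \left(-34 - 30\right),63 \right)}} = 2832 - \frac{1}{-3562 + \left(\left(\left(6 - -8 - 2 \left(-4\right)^{2}\right) - 19\right) \left(-34 - 30\right) + 4 \cdot 63\right)} = 2832 - \frac{1}{-3562 + \left(\left(\left(6 + 8 - 32\right) - 19\right) \left(-64\right) + 252\right)} = 2832 - \frac{1}{-3562 + \left(\left(-18 - 19\right) \left(-64\right) + 252\right)} = 2832 - \frac{1}{-3562 + \left(\left(-37\right) \left(-64\right) + 252\right)} = 2832 - \frac{1}{-3562 + \left(2368 + 252\right)} = 2832 - \frac{1}{-3562 + 2620} = 2832 - \frac{1}{-942} = 2832 - - \frac{1}{942} = 2832 + \frac{1}{942} = \frac{2667745}{942}$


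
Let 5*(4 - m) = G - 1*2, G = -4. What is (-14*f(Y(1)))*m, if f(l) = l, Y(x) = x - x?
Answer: 0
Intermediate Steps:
Y(x) = 0
m = 26/5 (m = 4 - (-4 - 1*2)/5 = 4 - (-4 - 2)/5 = 4 - 1/5*(-6) = 4 + 6/5 = 26/5 ≈ 5.2000)
(-14*f(Y(1)))*m = -14*0*(26/5) = 0*(26/5) = 0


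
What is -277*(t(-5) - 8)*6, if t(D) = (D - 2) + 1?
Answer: 23268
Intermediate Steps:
t(D) = -1 + D (t(D) = (-2 + D) + 1 = -1 + D)
-277*(t(-5) - 8)*6 = -277*((-1 - 5) - 8)*6 = -277*(-6 - 8)*6 = -(-3878)*6 = -277*(-84) = 23268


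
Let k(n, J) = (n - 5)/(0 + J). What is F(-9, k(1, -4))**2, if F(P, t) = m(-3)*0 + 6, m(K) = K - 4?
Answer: 36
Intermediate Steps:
k(n, J) = (-5 + n)/J
m(K) = -4 + K
F(P, t) = 6 (F(P, t) = (-4 - 3)*0 + 6 = -7*0 + 6 = 0 + 6 = 6)
F(-9, k(1, -4))**2 = 6**2 = 36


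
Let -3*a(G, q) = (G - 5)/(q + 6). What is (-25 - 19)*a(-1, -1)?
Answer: -88/5 ≈ -17.600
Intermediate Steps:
a(G, q) = -(-5 + G)/(3*(6 + q)) (a(G, q) = -(G - 5)/(3*(q + 6)) = -(-5 + G)/(3*(6 + q)))
(-25 - 19)*a(-1, -1) = (-25 - 19)*((5 - 1*(-1))/(3*(6 - 1))) = -44*(5 + 1)/(3*5) = -44*6/(3*5) = -44*2/5 = -88/5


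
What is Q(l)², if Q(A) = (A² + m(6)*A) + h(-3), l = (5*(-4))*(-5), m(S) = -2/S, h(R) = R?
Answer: 893471881/9 ≈ 9.9275e+7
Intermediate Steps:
l = 100 (l = -20*(-5) = 100)
Q(A) = -3 + A² - A/3 (Q(A) = (A² + (-2/6)*A) - 3 = (A² + (-2*⅙)*A) - 3 = (A² - A/3) - 3 = -3 + A² - A/3)
Q(l)² = (-3 + 100² - ⅓*100)² = (-3 + 10000 - 100/3)² = (29891/3)² = 893471881/9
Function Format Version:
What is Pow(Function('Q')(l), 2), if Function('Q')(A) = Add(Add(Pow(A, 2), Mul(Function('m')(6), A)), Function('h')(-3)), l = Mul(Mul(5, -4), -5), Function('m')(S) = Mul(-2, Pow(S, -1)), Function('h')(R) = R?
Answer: Rational(893471881, 9) ≈ 9.9275e+7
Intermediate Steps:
l = 100 (l = Mul(-20, -5) = 100)
Function('Q')(A) = Add(-3, Pow(A, 2), Mul(Rational(-1, 3), A)) (Function('Q')(A) = Add(Add(Pow(A, 2), Mul(Mul(-2, Pow(6, -1)), A)), -3) = Add(Add(Pow(A, 2), Mul(Mul(-2, Rational(1, 6)), A)), -3) = Add(Add(Pow(A, 2), Mul(Rational(-1, 3), A)), -3) = Add(-3, Pow(A, 2), Mul(Rational(-1, 3), A)))
Pow(Function('Q')(l), 2) = Pow(Add(-3, Pow(100, 2), Mul(Rational(-1, 3), 100)), 2) = Pow(Add(-3, 10000, Rational(-100, 3)), 2) = Pow(Rational(29891, 3), 2) = Rational(893471881, 9)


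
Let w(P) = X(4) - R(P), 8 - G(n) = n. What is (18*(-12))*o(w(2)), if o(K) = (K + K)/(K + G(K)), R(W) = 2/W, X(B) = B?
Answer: -162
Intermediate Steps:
G(n) = 8 - n
w(P) = 4 - 2/P
o(K) = K/4 (o(K) = (K + K)/(K + (8 - K)) = (2*K)/8 = (2*K)*(1/8) = K/4)
(18*(-12))*o(w(2)) = (18*(-12))*((4 - 2/2)/4) = -54*(4 - 2*1/2) = -54*(4 - 1) = -54*3 = -216*3/4 = -162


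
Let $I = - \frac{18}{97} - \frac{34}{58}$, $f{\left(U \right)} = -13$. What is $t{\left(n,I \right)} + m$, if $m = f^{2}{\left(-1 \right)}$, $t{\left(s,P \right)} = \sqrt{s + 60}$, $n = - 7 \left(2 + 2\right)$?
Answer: $169 + 4 \sqrt{2} \approx 174.66$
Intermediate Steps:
$n = -28$ ($n = \left(-7\right) 4 = -28$)
$I = - \frac{2171}{2813}$ ($I = \left(-18\right) \frac{1}{97} - \frac{17}{29} = - \frac{18}{97} - \frac{17}{29} = - \frac{2171}{2813} \approx -0.77177$)
$t{\left(s,P \right)} = \sqrt{60 + s}$
$m = 169$ ($m = \left(-13\right)^{2} = 169$)
$t{\left(n,I \right)} + m = \sqrt{60 - 28} + 169 = \sqrt{32} + 169 = 4 \sqrt{2} + 169 = 169 + 4 \sqrt{2}$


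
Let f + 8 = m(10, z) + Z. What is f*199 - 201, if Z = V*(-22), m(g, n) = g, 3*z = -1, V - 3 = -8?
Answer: 22087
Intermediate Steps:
V = -5 (V = 3 - 8 = -5)
z = -⅓ (z = (⅓)*(-1) = -⅓ ≈ -0.33333)
Z = 110 (Z = -5*(-22) = 110)
f = 112 (f = -8 + (10 + 110) = -8 + 120 = 112)
f*199 - 201 = 112*199 - 201 = 22288 - 201 = 22087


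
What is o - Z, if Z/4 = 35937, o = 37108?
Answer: -106640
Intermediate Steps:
Z = 143748 (Z = 4*35937 = 143748)
o - Z = 37108 - 1*143748 = 37108 - 143748 = -106640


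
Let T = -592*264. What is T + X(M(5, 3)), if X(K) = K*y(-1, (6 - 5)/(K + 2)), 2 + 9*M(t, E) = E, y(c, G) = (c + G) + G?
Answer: -26725249/171 ≈ -1.5629e+5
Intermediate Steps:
y(c, G) = c + 2*G (y(c, G) = (G + c) + G = c + 2*G)
M(t, E) = -2/9 + E/9
T = -156288
X(K) = K*(-1 + 2/(2 + K)) (X(K) = K*(-1 + 2*((6 - 5)/(K + 2))) = K*(-1 + 2*(1/(2 + K))) = K*(-1 + 2/(2 + K)))
T + X(M(5, 3)) = -156288 - (-2/9 + (1/9)*3)**2/(2 + (-2/9 + (1/9)*3)) = -156288 - (-2/9 + 1/3)**2/(2 + (-2/9 + 1/3)) = -156288 - (1/9)**2/(2 + 1/9) = -156288 - 1*1/81/19/9 = -156288 - 1*1/81*9/19 = -156288 - 1/171 = -26725249/171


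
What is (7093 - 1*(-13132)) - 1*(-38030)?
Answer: 58255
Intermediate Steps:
(7093 - 1*(-13132)) - 1*(-38030) = (7093 + 13132) + 38030 = 20225 + 38030 = 58255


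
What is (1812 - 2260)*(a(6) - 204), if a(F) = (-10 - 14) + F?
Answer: 99456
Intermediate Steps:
a(F) = -24 + F
(1812 - 2260)*(a(6) - 204) = (1812 - 2260)*((-24 + 6) - 204) = -448*(-18 - 204) = -448*(-222) = 99456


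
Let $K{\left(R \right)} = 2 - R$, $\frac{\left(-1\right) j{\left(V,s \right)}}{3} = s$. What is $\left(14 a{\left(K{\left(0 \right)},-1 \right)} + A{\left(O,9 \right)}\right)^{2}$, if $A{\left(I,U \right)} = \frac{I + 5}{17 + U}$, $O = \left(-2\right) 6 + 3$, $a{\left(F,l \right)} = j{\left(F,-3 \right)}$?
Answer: $\frac{2676496}{169} \approx 15837.0$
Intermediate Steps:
$j{\left(V,s \right)} = - 3 s$
$a{\left(F,l \right)} = 9$ ($a{\left(F,l \right)} = \left(-3\right) \left(-3\right) = 9$)
$O = -9$ ($O = -12 + 3 = -9$)
$A{\left(I,U \right)} = \frac{5 + I}{17 + U}$
$\left(14 a{\left(K{\left(0 \right)},-1 \right)} + A{\left(O,9 \right)}\right)^{2} = \left(14 \cdot 9 + \frac{5 - 9}{17 + 9}\right)^{2} = \left(126 + \frac{1}{26} \left(-4\right)\right)^{2} = \left(126 - \frac{2}{13}\right)^{2} = \left(\frac{1636}{13}\right)^{2} = \frac{2676496}{169}$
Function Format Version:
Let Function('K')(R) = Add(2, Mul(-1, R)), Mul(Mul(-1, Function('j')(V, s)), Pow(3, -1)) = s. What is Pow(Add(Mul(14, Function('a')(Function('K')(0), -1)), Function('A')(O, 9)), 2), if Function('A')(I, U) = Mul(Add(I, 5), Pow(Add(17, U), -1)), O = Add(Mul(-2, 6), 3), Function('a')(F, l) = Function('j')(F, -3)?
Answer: Rational(2676496, 169) ≈ 15837.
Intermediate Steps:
Function('j')(V, s) = Mul(-3, s)
Function('a')(F, l) = 9 (Function('a')(F, l) = Mul(-3, -3) = 9)
O = -9 (O = Add(-12, 3) = -9)
Function('A')(I, U) = Mul(Pow(Add(17, U), -1), Add(5, I)) (Function('A')(I, U) = Mul(Add(5, I), Pow(Add(17, U), -1)) = Mul(Pow(Add(17, U), -1), Add(5, I)))
Pow(Add(Mul(14, Function('a')(Function('K')(0), -1)), Function('A')(O, 9)), 2) = Pow(Add(Mul(14, 9), Mul(Pow(Add(17, 9), -1), Add(5, -9))), 2) = Pow(Add(126, Mul(Pow(26, -1), -4)), 2) = Pow(Add(126, Mul(Rational(1, 26), -4)), 2) = Pow(Add(126, Rational(-2, 13)), 2) = Pow(Rational(1636, 13), 2) = Rational(2676496, 169)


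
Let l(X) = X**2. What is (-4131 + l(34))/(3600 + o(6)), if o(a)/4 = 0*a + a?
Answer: -2975/3624 ≈ -0.82092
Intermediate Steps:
o(a) = 4*a (o(a) = 4*(0*a + a) = 4*(0 + a) = 4*a)
(-4131 + l(34))/(3600 + o(6)) = (-4131 + 34**2)/(3600 + 4*6) = (-4131 + 1156)/(3600 + 24) = -2975/3624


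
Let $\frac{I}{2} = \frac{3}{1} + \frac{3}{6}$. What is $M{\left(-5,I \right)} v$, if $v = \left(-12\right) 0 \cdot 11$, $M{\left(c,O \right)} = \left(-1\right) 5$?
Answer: $0$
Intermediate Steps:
$I = 7$ ($I = 2 \left(\frac{3}{1} + \frac{3}{6}\right) = 2 \left(3 \cdot 1 + 3 \cdot \frac{1}{6}\right) = 2 \left(3 + \frac{1}{2}\right) = 2 \cdot \frac{7}{2} = 7$)
$M{\left(c,O \right)} = -5$
$v = 0$ ($v = 0 \cdot 11 = 0$)
$M{\left(-5,I \right)} v = \left(-5\right) 0 = 0$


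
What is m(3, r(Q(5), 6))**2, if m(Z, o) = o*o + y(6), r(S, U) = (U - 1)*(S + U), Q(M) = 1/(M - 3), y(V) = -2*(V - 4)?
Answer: 17715681/16 ≈ 1.1072e+6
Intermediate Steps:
y(V) = 8 - 2*V (y(V) = -2*(-4 + V) = 8 - 2*V)
Q(M) = 1/(-3 + M)
r(S, U) = (-1 + U)*(S + U)
m(Z, o) = -4 + o**2 (m(Z, o) = o*o + (8 - 2*6) = o**2 + (8 - 12) = o**2 - 4 = -4 + o**2)
m(3, r(Q(5), 6))**2 = (-4 + (6**2 - 1/(-3 + 5) - 1*6 + 6/(-3 + 5))**2)**2 = (-4 + (36 - 1/2 - 6 + 6/2)**2)**2 = (-4 + (36 - 1*1/2 - 6 + (1/2)*6)**2)**2 = (-4 + (36 - 1/2 - 6 + 3)**2)**2 = (-4 + (65/2)**2)**2 = (-4 + 4225/4)**2 = (4209/4)**2 = 17715681/16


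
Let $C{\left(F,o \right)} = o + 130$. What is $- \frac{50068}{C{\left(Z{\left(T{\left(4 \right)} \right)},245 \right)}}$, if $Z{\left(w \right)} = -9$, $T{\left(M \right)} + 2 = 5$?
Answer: $- \frac{50068}{375} \approx -133.51$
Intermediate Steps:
$T{\left(M \right)} = 3$ ($T{\left(M \right)} = -2 + 5 = 3$)
$C{\left(F,o \right)} = 130 + o$
$- \frac{50068}{C{\left(Z{\left(T{\left(4 \right)} \right)},245 \right)}} = - \frac{50068}{130 + 245} = - \frac{50068}{375}$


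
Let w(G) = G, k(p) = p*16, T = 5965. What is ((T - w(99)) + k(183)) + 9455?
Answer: 18249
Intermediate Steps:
k(p) = 16*p
((T - w(99)) + k(183)) + 9455 = ((5965 - 1*99) + 16*183) + 9455 = ((5965 - 99) + 2928) + 9455 = (5866 + 2928) + 9455 = 8794 + 9455 = 18249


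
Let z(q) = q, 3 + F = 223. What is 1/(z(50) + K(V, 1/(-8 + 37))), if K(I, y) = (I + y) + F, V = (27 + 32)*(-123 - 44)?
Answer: -29/277906 ≈ -0.00010435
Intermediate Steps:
F = 220 (F = -3 + 223 = 220)
V = -9853 (V = 59*(-167) = -9853)
K(I, y) = 220 + I + y (K(I, y) = (I + y) + 220 = 220 + I + y)
1/(z(50) + K(V, 1/(-8 + 37))) = 1/(50 + (220 - 9853 + 1/(-8 + 37))) = 1/(50 + (220 - 9853 + 1/29)) = 1/(50 - 279356/29) = 1/(-277906/29) = -29/277906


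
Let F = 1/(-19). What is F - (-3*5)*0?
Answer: -1/19 ≈ -0.052632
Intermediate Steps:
F = -1/19 ≈ -0.052632
F - (-3*5)*0 = -1/19 - (-3*5)*0 = -1/19 - (-15)*0 = -1/19 - 1*0 = -1/19 + 0 = -1/19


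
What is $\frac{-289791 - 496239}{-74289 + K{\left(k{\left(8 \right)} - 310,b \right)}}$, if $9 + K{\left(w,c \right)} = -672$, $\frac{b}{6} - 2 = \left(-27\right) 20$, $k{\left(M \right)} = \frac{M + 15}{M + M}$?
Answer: $\frac{3743}{357} \approx 10.485$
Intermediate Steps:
$k{\left(M \right)} = \frac{15 + M}{2 M}$
$b = -3228$ ($b = 12 + 6 \left(\left(-27\right) 20\right) = 12 + 6 \left(-540\right) = 12 - 3240 = -3228$)
$K{\left(w,c \right)} = -681$ ($K{\left(w,c \right)} = -9 - 672 = -681$)
$\frac{-289791 - 496239}{-74289 + K{\left(k{\left(8 \right)} - 310,b \right)}} = \frac{-289791 - 496239}{-74289 - 681} = - \frac{786030}{-74970} = \left(-786030\right) \left(- \frac{1}{74970}\right) = \frac{3743}{357}$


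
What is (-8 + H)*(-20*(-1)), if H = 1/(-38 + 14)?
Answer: -965/6 ≈ -160.83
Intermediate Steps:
H = -1/24 (H = 1/(-24) = -1/24 ≈ -0.041667)
(-8 + H)*(-20*(-1)) = (-8 - 1/24)*(-20*(-1)) = -193/24*20 = -965/6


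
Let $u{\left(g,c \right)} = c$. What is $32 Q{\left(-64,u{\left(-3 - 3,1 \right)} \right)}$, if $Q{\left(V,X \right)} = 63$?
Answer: $2016$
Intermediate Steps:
$32 Q{\left(-64,u{\left(-3 - 3,1 \right)} \right)} = 32 \cdot 63 = 2016$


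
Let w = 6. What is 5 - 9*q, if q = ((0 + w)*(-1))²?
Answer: -319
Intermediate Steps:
q = 36 (q = ((0 + 6)*(-1))² = (6*(-1))² = (-6)² = 36)
5 - 9*q = 5 - 9*36 = 5 - 324 = -319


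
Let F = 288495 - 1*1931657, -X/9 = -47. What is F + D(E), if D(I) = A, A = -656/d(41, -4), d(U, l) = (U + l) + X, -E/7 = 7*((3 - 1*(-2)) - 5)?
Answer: -188963794/115 ≈ -1.6432e+6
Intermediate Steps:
X = 423 (X = -9*(-47) = 423)
F = -1643162 (F = 288495 - 1931657 = -1643162)
E = 0 (E = -49*((3 - 1*(-2)) - 5) = -49*((3 + 2) - 5) = -49*(5 - 5) = -49*0 = -7*0 = 0)
d(U, l) = 423 + U + l (d(U, l) = (U + l) + 423 = 423 + U + l)
A = -164/115 (A = -656/(423 + 41 - 4) = -656/460 = -656*1/460 = -164/115 ≈ -1.4261)
D(I) = -164/115
F + D(E) = -1643162 - 164/115 = -188963794/115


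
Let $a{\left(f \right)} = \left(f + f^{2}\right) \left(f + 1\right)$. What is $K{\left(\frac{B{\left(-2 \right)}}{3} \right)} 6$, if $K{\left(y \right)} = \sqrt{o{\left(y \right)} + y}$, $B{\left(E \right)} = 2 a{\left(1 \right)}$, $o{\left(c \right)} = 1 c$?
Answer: $8 \sqrt{3} \approx 13.856$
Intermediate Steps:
$a{\left(f \right)} = \left(1 + f\right) \left(f + f^{2}\right)$ ($a{\left(f \right)} = \left(f + f^{2}\right) \left(1 + f\right) = \left(1 + f\right) \left(f + f^{2}\right)$)
$o{\left(c \right)} = c$
$B{\left(E \right)} = 8$ ($B{\left(E \right)} = 2 \cdot 1 \left(1 + 1^{2} + 2 \cdot 1\right) = 2 \cdot 1 \left(1 + 1 + 2\right) = 2 \cdot 1 \cdot 4 = 2 \cdot 4 = 8$)
$K{\left(y \right)} = \sqrt{2} \sqrt{y}$ ($K{\left(y \right)} = \sqrt{y + y} = \sqrt{2 y} = \sqrt{2} \sqrt{y}$)
$K{\left(\frac{B{\left(-2 \right)}}{3} \right)} 6 = \sqrt{2} \sqrt{\frac{8}{3}} \cdot 6 = \sqrt{2} \frac{2 \sqrt{6}}{3} \cdot 6 = \frac{4 \sqrt{3}}{3} \cdot 6 = 8 \sqrt{3}$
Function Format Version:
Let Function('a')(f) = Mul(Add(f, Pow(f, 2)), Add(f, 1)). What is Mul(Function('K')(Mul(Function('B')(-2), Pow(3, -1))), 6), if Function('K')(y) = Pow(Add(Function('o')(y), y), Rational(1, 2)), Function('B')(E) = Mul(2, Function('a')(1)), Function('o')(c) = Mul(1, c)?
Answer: Mul(8, Pow(3, Rational(1, 2))) ≈ 13.856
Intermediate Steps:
Function('a')(f) = Mul(Add(1, f), Add(f, Pow(f, 2))) (Function('a')(f) = Mul(Add(f, Pow(f, 2)), Add(1, f)) = Mul(Add(1, f), Add(f, Pow(f, 2))))
Function('o')(c) = c
Function('B')(E) = 8 (Function('B')(E) = Mul(2, Mul(1, Add(1, Pow(1, 2), Mul(2, 1)))) = Mul(2, Mul(1, Add(1, 1, 2))) = Mul(2, Mul(1, 4)) = Mul(2, 4) = 8)
Function('K')(y) = Mul(Pow(2, Rational(1, 2)), Pow(y, Rational(1, 2))) (Function('K')(y) = Pow(Add(y, y), Rational(1, 2)) = Pow(Mul(2, y), Rational(1, 2)) = Mul(Pow(2, Rational(1, 2)), Pow(y, Rational(1, 2))))
Mul(Function('K')(Mul(Function('B')(-2), Pow(3, -1))), 6) = Mul(Mul(Pow(2, Rational(1, 2)), Pow(Mul(8, Pow(3, -1)), Rational(1, 2))), 6) = Mul(Mul(Pow(2, Rational(1, 2)), Pow(Mul(8, Rational(1, 3)), Rational(1, 2))), 6) = Mul(Mul(Pow(2, Rational(1, 2)), Pow(Rational(8, 3), Rational(1, 2))), 6) = Mul(Mul(Pow(2, Rational(1, 2)), Mul(Rational(2, 3), Pow(6, Rational(1, 2)))), 6) = Mul(Mul(Rational(4, 3), Pow(3, Rational(1, 2))), 6) = Mul(8, Pow(3, Rational(1, 2)))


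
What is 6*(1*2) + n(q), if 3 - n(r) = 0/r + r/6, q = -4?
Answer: 47/3 ≈ 15.667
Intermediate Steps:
n(r) = 3 - r/6 (n(r) = 3 - (0/r + r/6) = 3 - (0 + r*(1/6)) = 3 - (0 + r/6) = 3 - r/6)
6*(1*2) + n(q) = 6*(1*2) + (3 - 1/6*(-4)) = 6*2 + (3 + 2/3) = 12 + 11/3 = 47/3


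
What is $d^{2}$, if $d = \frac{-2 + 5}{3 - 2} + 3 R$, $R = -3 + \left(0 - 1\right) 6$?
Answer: $576$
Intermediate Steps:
$R = -9$ ($R = -3 + \left(0 - 1\right) 6 = -3 - 6 = -9$)
$d = -24$ ($d = \frac{-2 + 5}{3 - 2} + 3 \left(-9\right) = \frac{3}{1} - 27 = 3 \cdot 1 - 27 = 3 - 27 = -24$)
$d^{2} = \left(-24\right)^{2} = 576$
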